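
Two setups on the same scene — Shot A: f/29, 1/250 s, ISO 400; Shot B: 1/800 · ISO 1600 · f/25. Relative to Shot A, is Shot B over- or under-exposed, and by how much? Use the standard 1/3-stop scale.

2/3 stop brighter

Aperture: f/29 → f/25 — 1/3 stop larger aperture (brighter).
Shutter speed: 1/250 → 1/320 → 1/400 → 1/500 → 1/640 → 1/800 — 1 2/3 stops faster (darker).
ISO: 400 → 500 → 640 → 800 → 1000 → 1250 → 1600 — 2 stops higher (brighter).
Net: +1/3 −1 2/3 +2 = +2/3 stops.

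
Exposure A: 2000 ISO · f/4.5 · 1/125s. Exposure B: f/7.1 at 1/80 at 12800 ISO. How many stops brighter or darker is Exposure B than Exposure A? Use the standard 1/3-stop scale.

2 stops brighter

Aperture: f/4.5 → f/5 → f/5.6 → f/6.3 → f/7.1 — 1 1/3 stops smaller aperture (darker).
Shutter speed: 1/125 → 1/100 → 1/80 — 2/3 stop longer (brighter).
ISO: 2000 → 2500 → 3200 → 4000 → 5000 → 6400 → 8000 → 10000 → 12800 — 2 2/3 stops raised (brighter).
Net: −1 1/3 +2/3 +2 2/3 = +2 stops.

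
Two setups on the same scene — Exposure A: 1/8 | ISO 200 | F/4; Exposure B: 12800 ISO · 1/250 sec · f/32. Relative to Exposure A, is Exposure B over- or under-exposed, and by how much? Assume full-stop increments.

Aperture: f/4 → f/5.6 → f/8 → f/11 → f/16 → f/22 → f/32 — 6 stops smaller aperture (darker).
Shutter speed: 1/8 → 1/15 → 1/30 → 1/60 → 1/125 → 1/250 — 5 stops faster (darker).
ISO: 200 → 400 → 800 → 1600 → 3200 → 6400 → 12800 — 6 stops higher (brighter).
Net: −6 −5 +6 = −5 stops.

5 stops darker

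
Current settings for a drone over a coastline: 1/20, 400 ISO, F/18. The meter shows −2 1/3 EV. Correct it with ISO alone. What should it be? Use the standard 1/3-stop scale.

ISO 2000

Underexposed by 2 1/3 stops → need 2 1/3 stops brighter.
ISO: 400 → 500 → 640 → 800 → 1000 → 1250 → 1600 → 2000.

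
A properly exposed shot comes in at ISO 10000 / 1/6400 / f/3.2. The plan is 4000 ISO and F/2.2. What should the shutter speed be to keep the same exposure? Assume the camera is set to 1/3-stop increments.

ISO: 10000 → 8000 → 6400 → 5000 → 4000 — 1 1/3 stops lower (darker).
Aperture: f/3.2 → f/2.8 → f/2.5 → f/2.2 — 1 stop opened up (brighter).
Net change so far: 1/3 stop darker. Offset with the shutter speed: 1/6400 → 1/5000.

1/5000s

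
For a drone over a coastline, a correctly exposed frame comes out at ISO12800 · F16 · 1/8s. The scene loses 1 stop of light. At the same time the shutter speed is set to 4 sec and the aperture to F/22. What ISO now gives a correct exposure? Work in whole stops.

Scene light: 1 stop darker.
Shutter speed: 1/8 → 1/4 → 1/2 → 1 → 2 → 4 — 5 stops slower (brighter).
Aperture: f/16 → f/22 — 1 stop stopped down (darker).
Net so far: 3 stops brighter. ISO: 12800 → 6400 → 3200 → 1600.

ISO 1600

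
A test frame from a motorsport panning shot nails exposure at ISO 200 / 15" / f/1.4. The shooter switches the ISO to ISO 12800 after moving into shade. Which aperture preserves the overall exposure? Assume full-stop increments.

ISO: 200 → 400 → 800 → 1600 → 3200 → 6400 → 12800 — 6 stops higher (brighter).
Need 6 stops darker from the aperture: f/1.4 → f/2 → f/2.8 → f/4 → f/5.6 → f/8 → f/11.

f/11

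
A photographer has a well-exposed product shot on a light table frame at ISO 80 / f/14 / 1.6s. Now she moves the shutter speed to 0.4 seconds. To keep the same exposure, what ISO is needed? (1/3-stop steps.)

Shutter speed: 1.6 → 1.3 → 1 → 0.8 → 0.6 → 0.5 → 0.4 — 2 stops shorter (darker).
Need 2 stops brighter from the ISO: 80 → 100 → 125 → 160 → 200 → 250 → 320.

ISO 320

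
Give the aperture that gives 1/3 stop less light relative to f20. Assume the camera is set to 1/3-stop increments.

f/22

Aperture: f/20 → f/22 — 1/3 stop stopped down (darker).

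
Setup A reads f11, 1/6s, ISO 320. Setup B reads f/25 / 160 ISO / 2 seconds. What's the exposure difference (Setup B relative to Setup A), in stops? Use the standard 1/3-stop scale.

1/3 stop brighter

Aperture: f/11 → f/13 → f/14 → f/16 → f/18 → f/20 → f/22 → f/25 — 2 1/3 stops narrower (darker).
Shutter speed: 1/6 → 1/5 → 1/4 → 0.3 → 0.4 → 0.5 → 0.6 → 0.8 → 1 → 1.3 → 1.6 → 2 — 3 2/3 stops longer (brighter).
ISO: 320 → 250 → 200 → 160 — 1 stop dropped (darker).
Net: −2 1/3 +3 2/3 −1 = +1/3 stops.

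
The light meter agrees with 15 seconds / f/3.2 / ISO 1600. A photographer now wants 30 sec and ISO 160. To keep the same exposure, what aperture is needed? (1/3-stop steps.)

Shutter speed: 15 → 20 → 25 → 30 — 1 stop longer (brighter).
ISO: 1600 → 1250 → 1000 → 800 → 640 → 500 → 400 → 320 → 250 → 200 → 160 — 3 1/3 stops dropped (darker).
Net change so far: 2 1/3 stops darker. Offset with the aperture: f/3.2 → f/2.8 → f/2.5 → f/2.2 → f/2 → f/1.8 → f/1.6 → f/1.4.

f/1.4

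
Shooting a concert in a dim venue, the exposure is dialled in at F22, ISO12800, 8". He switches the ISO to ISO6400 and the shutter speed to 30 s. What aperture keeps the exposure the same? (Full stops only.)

ISO: 12800 → 6400 — 1 stop lower (darker).
Shutter speed: 8 → 15 → 30 — 2 stops longer (brighter).
Net change so far: 1 stop brighter. Offset with the aperture: f/22 → f/32.

f/32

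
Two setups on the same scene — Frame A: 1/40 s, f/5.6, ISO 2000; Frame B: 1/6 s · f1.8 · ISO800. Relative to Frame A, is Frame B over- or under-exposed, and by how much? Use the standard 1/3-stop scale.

4 2/3 stops brighter

Aperture: f/5.6 → f/5 → f/4.5 → f/4 → f/3.5 → f/3.2 → f/2.8 → f/2.5 → f/2.2 → f/2 → f/1.8 — 3 1/3 stops larger aperture (brighter).
Shutter speed: 1/40 → 1/30 → 1/25 → 1/20 → 1/15 → 1/13 → 1/10 → 1/8 → 1/6 — 2 2/3 stops slower (brighter).
ISO: 2000 → 1600 → 1250 → 1000 → 800 — 1 1/3 stops lower (darker).
Net: +3 1/3 +2 2/3 −1 1/3 = +4 2/3 stops.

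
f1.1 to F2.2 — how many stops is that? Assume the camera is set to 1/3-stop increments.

f/1.1 → f/1.2 → f/1.4 → f/1.6 → f/1.8 → f/2 → f/2.2 — count the steps: 6 third-stops = 2 stops.

2 stops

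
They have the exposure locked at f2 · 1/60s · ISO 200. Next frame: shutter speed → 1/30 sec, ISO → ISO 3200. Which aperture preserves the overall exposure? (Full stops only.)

Shutter speed: 1/60 → 1/30 — 1 stop slower (brighter).
ISO: 200 → 400 → 800 → 1600 → 3200 — 4 stops higher (brighter).
Net change so far: 5 stops brighter. Offset with the aperture: f/2 → f/2.8 → f/4 → f/5.6 → f/8 → f/11.

f/11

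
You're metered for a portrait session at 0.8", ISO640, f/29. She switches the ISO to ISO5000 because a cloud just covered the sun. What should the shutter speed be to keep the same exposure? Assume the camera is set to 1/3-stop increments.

ISO: 640 → 800 → 1000 → 1250 → 1600 → 2000 → 2500 → 3200 → 4000 → 5000 — 3 stops higher (brighter).
Need 3 stops darker from the shutter speed: 0.8 → 0.6 → 0.5 → 0.4 → 0.3 → 1/4 → 1/5 → 1/6 → 1/8 → 1/10.

1/10s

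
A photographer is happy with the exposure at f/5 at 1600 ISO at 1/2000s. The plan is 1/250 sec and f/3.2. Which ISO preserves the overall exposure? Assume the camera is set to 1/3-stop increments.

Shutter speed: 1/2000 → 1/1600 → 1/1250 → 1/1000 → 1/800 → 1/640 → 1/500 → 1/400 → 1/320 → 1/250 — 3 stops slower (brighter).
Aperture: f/5 → f/4.5 → f/4 → f/3.5 → f/3.2 — 1 1/3 stops larger aperture (brighter).
Net change so far: 4 1/3 stops brighter. Offset with the ISO: 1600 → 1250 → 1000 → 800 → 640 → 500 → 400 → 320 → 250 → 200 → 160 → 125 → 100 → 80.

ISO 80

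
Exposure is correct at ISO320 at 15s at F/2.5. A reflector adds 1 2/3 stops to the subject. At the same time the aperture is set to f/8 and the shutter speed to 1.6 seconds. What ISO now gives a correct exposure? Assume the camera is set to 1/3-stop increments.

ISO 10000

Scene light: 1 2/3 stops brighter.
Aperture: f/2.5 → f/2.8 → f/3.2 → f/3.5 → f/4 → f/4.5 → f/5 → f/5.6 → f/6.3 → f/7.1 → f/8 — 3 1/3 stops smaller aperture (darker).
Shutter speed: 15 → 13 → 10 → 8 → 6 → 5 → 4 → 3.2 → 2.5 → 2 → 1.6 — 3 1/3 stops shorter (darker).
Net so far: 5 stops darker. ISO: 320 → 400 → 500 → 640 → 800 → 1000 → 1250 → 1600 → 2000 → 2500 → 3200 → 4000 → 5000 → 6400 → 8000 → 10000.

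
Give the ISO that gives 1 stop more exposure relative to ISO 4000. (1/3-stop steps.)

ISO 8000

ISO: 4000 → 5000 → 6400 → 8000 — 1 stop raised (brighter).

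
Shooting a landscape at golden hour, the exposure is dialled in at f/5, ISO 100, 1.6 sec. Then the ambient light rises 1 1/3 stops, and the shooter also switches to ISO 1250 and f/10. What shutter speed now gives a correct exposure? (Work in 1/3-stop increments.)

Scene light: 1 1/3 stops brighter.
ISO: 100 → 125 → 160 → 200 → 250 → 320 → 400 → 500 → 640 → 800 → 1000 → 1250 — 3 2/3 stops higher (brighter).
Aperture: f/5 → f/5.6 → f/6.3 → f/7.1 → f/8 → f/9 → f/10 — 2 stops stopped down (darker).
Net so far: 3 stops brighter. Shutter speed: 1.6 → 1.3 → 1 → 0.8 → 0.6 → 0.5 → 0.4 → 0.3 → 1/4 → 1/5.

1/5s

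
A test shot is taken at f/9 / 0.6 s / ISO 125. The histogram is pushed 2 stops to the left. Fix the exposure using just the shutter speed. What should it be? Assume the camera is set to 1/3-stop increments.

2.5 s

Underexposed by 2 stops → need 2 stops brighter.
Shutter speed: 0.6 → 0.8 → 1 → 1.3 → 1.6 → 2 → 2.5.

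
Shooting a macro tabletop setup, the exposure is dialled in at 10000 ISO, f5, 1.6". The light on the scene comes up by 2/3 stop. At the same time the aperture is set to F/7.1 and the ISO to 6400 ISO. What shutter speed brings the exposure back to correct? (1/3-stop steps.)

Scene light: 2/3 stop brighter.
Aperture: f/5 → f/5.6 → f/6.3 → f/7.1 — 1 stop smaller aperture (darker).
ISO: 10000 → 8000 → 6400 — 2/3 stop dropped (darker).
Net so far: 1 stop darker. Shutter speed: 1.6 → 2 → 2.5 → 3.2.

3.2 s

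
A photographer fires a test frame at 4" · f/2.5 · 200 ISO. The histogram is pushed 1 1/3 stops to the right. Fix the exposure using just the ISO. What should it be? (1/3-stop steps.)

Overexposed by 1 1/3 stops → need 1 1/3 stops darker.
ISO: 200 → 160 → 125 → 100 → 80.

ISO 80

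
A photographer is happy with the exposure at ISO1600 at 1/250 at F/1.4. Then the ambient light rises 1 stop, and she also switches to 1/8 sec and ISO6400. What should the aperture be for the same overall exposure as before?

f/22

Scene light: 1 stop brighter.
Shutter speed: 1/250 → 1/125 → 1/60 → 1/30 → 1/15 → 1/8 — 5 stops slower (brighter).
ISO: 1600 → 3200 → 6400 — 2 stops higher (brighter).
Net so far: 8 stops brighter. Aperture: f/1.4 → f/2 → f/2.8 → f/4 → f/5.6 → f/8 → f/11 → f/16 → f/22.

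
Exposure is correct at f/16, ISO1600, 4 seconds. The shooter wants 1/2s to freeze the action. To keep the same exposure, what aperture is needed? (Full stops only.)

Shutter speed: 4 → 2 → 1 → 1/2 — 3 stops shorter (darker).
Need 3 stops brighter from the aperture: f/16 → f/11 → f/8 → f/5.6.

f/5.6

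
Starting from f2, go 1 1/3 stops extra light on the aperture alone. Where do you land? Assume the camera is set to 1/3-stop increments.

f/1.2

Aperture: f/2 → f/1.8 → f/1.6 → f/1.4 → f/1.2 — 1 1/3 stops wider (brighter).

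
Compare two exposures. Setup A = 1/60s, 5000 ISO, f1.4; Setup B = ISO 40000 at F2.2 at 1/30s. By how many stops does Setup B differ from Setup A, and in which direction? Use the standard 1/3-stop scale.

2 2/3 stops brighter

Aperture: f/1.4 → f/1.6 → f/1.8 → f/2 → f/2.2 — 1 1/3 stops narrower (darker).
Shutter speed: 1/60 → 1/50 → 1/40 → 1/30 — 1 stop slower (brighter).
ISO: 5000 → 6400 → 8000 → 10000 → 12800 → 16000 → 20000 → 25600 → 32000 → 40000 — 3 stops raised (brighter).
Net: −1 1/3 +1 +3 = +2 2/3 stops.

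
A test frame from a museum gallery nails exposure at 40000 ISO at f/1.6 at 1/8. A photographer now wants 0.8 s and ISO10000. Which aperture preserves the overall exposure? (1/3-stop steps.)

Shutter speed: 1/8 → 1/6 → 1/5 → 1/4 → 0.3 → 0.4 → 0.5 → 0.6 → 0.8 — 2 2/3 stops slower (brighter).
ISO: 40000 → 32000 → 25600 → 20000 → 16000 → 12800 → 10000 — 2 stops lower (darker).
Net change so far: 2/3 stop brighter. Offset with the aperture: f/1.6 → f/1.8 → f/2.

f/2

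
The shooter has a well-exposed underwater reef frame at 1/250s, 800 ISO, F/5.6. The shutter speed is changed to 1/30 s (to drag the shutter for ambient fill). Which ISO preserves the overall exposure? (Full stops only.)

ISO 100

Shutter speed: 1/250 → 1/125 → 1/60 → 1/30 — 3 stops slower (brighter).
Need 3 stops darker from the ISO: 800 → 400 → 200 → 100.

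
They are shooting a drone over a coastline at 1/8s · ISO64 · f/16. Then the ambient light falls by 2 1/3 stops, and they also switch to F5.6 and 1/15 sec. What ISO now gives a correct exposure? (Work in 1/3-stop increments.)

Scene light: 2 1/3 stops darker.
Aperture: f/16 → f/14 → f/13 → f/11 → f/10 → f/9 → f/8 → f/7.1 → f/6.3 → f/5.6 — 3 stops larger aperture (brighter).
Shutter speed: 1/8 → 1/10 → 1/13 → 1/15 — 1 stop shorter (darker).
Net so far: 1/3 stop darker. ISO: 64 → 80.

ISO 80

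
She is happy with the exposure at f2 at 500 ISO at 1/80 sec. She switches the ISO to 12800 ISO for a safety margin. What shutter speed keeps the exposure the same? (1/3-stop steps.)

ISO: 500 → 640 → 800 → 1000 → 1250 → 1600 → 2000 → 2500 → 3200 → 4000 → 5000 → 6400 → 8000 → 10000 → 12800 — 4 2/3 stops higher (brighter).
Need 4 2/3 stops darker from the shutter speed: 1/80 → 1/100 → 1/125 → 1/160 → 1/200 → 1/250 → 1/320 → 1/400 → 1/500 → 1/640 → 1/800 → 1/1000 → 1/1250 → 1/1600 → 1/2000.

1/2000s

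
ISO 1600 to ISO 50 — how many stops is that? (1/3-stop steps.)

1600 → 1250 → 1000 → 800 → 640 → 500 → 400 → 320 → 250 → 200 → 160 → 125 → 100 → 80 → 64 → 50 — count the steps: 15 third-stops = 5 stops.

5 stops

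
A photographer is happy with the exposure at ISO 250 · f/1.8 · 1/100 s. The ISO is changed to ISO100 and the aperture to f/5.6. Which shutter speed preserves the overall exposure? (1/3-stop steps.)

1/4s

ISO: 250 → 200 → 160 → 125 → 100 — 1 1/3 stops lower (darker).
Aperture: f/1.8 → f/2 → f/2.2 → f/2.5 → f/2.8 → f/3.2 → f/3.5 → f/4 → f/4.5 → f/5 → f/5.6 — 3 1/3 stops stopped down (darker).
Net change so far: 4 2/3 stops darker. Offset with the shutter speed: 1/100 → 1/80 → 1/60 → 1/50 → 1/40 → 1/30 → 1/25 → 1/20 → 1/15 → 1/13 → 1/10 → 1/8 → 1/6 → 1/5 → 1/4.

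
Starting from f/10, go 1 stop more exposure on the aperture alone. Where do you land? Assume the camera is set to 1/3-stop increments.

Aperture: f/10 → f/9 → f/8 → f/7.1 — 1 stop opened up (brighter).

f/7.1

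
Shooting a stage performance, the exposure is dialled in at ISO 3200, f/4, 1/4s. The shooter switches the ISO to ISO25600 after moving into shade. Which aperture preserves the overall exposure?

ISO: 3200 → 6400 → 12800 → 25600 — 3 stops higher (brighter).
Need 3 stops darker from the aperture: f/4 → f/5.6 → f/8 → f/11.

f/11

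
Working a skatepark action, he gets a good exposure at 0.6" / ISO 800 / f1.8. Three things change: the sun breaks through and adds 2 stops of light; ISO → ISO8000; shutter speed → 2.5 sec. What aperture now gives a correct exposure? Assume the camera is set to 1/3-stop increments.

f/22

Scene light: 2 stops brighter.
ISO: 800 → 1000 → 1250 → 1600 → 2000 → 2500 → 3200 → 4000 → 5000 → 6400 → 8000 — 3 1/3 stops higher (brighter).
Shutter speed: 0.6 → 0.8 → 1 → 1.3 → 1.6 → 2 → 2.5 — 2 stops longer (brighter).
Net so far: 7 1/3 stops brighter. Aperture: f/1.8 → f/2 → f/2.2 → f/2.5 → f/2.8 → f/3.2 → f/3.5 → f/4 → f/4.5 → f/5 → f/5.6 → f/6.3 → f/7.1 → f/8 → f/9 → f/10 → f/11 → f/13 → f/14 → f/16 → f/18 → f/20 → f/22.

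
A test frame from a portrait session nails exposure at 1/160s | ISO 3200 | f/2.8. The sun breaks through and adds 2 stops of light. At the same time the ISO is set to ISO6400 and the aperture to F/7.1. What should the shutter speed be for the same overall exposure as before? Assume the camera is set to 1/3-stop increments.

1/200s

Scene light: 2 stops brighter.
ISO: 3200 → 4000 → 5000 → 6400 — 1 stop raised (brighter).
Aperture: f/2.8 → f/3.2 → f/3.5 → f/4 → f/4.5 → f/5 → f/5.6 → f/6.3 → f/7.1 — 2 2/3 stops stopped down (darker).
Net so far: 1/3 stop brighter. Shutter speed: 1/160 → 1/200.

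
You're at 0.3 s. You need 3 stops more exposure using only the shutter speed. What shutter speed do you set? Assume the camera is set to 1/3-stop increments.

Shutter speed: 0.3 → 0.4 → 0.5 → 0.6 → 0.8 → 1 → 1.3 → 1.6 → 2 → 2.5 — 3 stops longer (brighter).

2.5 s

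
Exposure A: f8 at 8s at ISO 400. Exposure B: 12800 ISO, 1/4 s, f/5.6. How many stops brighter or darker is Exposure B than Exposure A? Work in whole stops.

1 stop brighter

Aperture: f/8 → f/5.6 — 1 stop opened up (brighter).
Shutter speed: 8 → 4 → 2 → 1 → 1/2 → 1/4 — 5 stops faster (darker).
ISO: 400 → 800 → 1600 → 3200 → 6400 → 12800 — 5 stops raised (brighter).
Net: +1 −5 +5 = +1 stop.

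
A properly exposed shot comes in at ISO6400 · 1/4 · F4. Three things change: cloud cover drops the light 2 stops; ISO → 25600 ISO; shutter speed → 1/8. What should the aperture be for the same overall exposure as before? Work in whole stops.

Scene light: 2 stops darker.
ISO: 6400 → 12800 → 25600 — 2 stops higher (brighter).
Shutter speed: 1/4 → 1/8 — 1 stop faster (darker).
Net so far: 1 stop darker. Aperture: f/4 → f/2.8.

f/2.8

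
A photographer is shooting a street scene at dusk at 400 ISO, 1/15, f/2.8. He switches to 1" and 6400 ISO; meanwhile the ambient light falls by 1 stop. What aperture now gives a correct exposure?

Scene light: 1 stop darker.
Shutter speed: 1/15 → 1/8 → 1/4 → 1/2 → 1 — 4 stops slower (brighter).
ISO: 400 → 800 → 1600 → 3200 → 6400 — 4 stops raised (brighter).
Net so far: 7 stops brighter. Aperture: f/2.8 → f/4 → f/5.6 → f/8 → f/11 → f/16 → f/22 → f/32.

f/32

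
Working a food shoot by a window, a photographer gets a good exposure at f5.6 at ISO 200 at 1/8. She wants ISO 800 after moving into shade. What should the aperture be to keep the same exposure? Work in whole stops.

f/11

ISO: 200 → 400 → 800 — 2 stops raised (brighter).
Need 2 stops darker from the aperture: f/5.6 → f/8 → f/11.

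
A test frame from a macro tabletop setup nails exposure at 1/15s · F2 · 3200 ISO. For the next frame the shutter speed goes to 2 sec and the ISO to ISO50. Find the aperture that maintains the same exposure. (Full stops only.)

Shutter speed: 1/15 → 1/8 → 1/4 → 1/2 → 1 → 2 — 5 stops longer (brighter).
ISO: 3200 → 1600 → 800 → 400 → 200 → 100 → 50 — 6 stops dropped (darker).
Net change so far: 1 stop darker. Offset with the aperture: f/2 → f/1.4.

f/1.4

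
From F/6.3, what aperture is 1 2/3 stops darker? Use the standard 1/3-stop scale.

Aperture: f/6.3 → f/7.1 → f/8 → f/9 → f/10 → f/11 — 1 2/3 stops stopped down (darker).

f/11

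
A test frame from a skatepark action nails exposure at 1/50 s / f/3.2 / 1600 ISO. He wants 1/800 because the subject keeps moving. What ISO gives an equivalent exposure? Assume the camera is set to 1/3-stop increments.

Shutter speed: 1/50 → 1/60 → 1/80 → 1/100 → 1/125 → 1/160 → 1/200 → 1/250 → 1/320 → 1/400 → 1/500 → 1/640 → 1/800 — 4 stops faster (darker).
Need 4 stops brighter from the ISO: 1600 → 2000 → 2500 → 3200 → 4000 → 5000 → 6400 → 8000 → 10000 → 12800 → 16000 → 20000 → 25600.

ISO 25600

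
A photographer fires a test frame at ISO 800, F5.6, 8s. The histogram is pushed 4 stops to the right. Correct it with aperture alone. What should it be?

Overexposed by 4 stops → need 4 stops darker.
Aperture: f/5.6 → f/8 → f/11 → f/16 → f/22.

f/22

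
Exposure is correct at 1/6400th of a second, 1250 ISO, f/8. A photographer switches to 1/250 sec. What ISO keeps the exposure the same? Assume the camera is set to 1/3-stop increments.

ISO 50

Shutter speed: 1/6400 → 1/5000 → 1/4000 → 1/3200 → 1/2500 → 1/2000 → 1/1600 → 1/1250 → 1/1000 → 1/800 → 1/640 → 1/500 → 1/400 → 1/320 → 1/250 — 4 2/3 stops longer (brighter).
Need 4 2/3 stops darker from the ISO: 1250 → 1000 → 800 → 640 → 500 → 400 → 320 → 250 → 200 → 160 → 125 → 100 → 80 → 64 → 50.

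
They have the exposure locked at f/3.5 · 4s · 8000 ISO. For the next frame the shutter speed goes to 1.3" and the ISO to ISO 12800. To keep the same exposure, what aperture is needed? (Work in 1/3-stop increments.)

f/2.5

Shutter speed: 4 → 3.2 → 2.5 → 2 → 1.6 → 1.3 — 1 2/3 stops shorter (darker).
ISO: 8000 → 10000 → 12800 — 2/3 stop raised (brighter).
Net change so far: 1 stop darker. Offset with the aperture: f/3.5 → f/3.2 → f/2.8 → f/2.5.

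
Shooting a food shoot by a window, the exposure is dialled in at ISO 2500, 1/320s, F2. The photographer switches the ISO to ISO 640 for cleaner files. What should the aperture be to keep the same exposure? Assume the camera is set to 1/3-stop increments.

f/1.0

ISO: 2500 → 2000 → 1600 → 1250 → 1000 → 800 → 640 — 2 stops dropped (darker).
Need 2 stops brighter from the aperture: f/2 → f/1.8 → f/1.6 → f/1.4 → f/1.2 → f/1.1 → f/1.0.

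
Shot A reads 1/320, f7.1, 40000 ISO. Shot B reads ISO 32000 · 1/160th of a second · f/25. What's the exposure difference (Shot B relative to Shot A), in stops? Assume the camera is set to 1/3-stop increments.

Aperture: f/7.1 → f/8 → f/9 → f/10 → f/11 → f/13 → f/14 → f/16 → f/18 → f/20 → f/22 → f/25 — 3 2/3 stops smaller aperture (darker).
Shutter speed: 1/320 → 1/250 → 1/200 → 1/160 — 1 stop slower (brighter).
ISO: 40000 → 32000 — 1/3 stop dropped (darker).
Net: −3 2/3 +1 −1/3 = −3 stops.

3 stops darker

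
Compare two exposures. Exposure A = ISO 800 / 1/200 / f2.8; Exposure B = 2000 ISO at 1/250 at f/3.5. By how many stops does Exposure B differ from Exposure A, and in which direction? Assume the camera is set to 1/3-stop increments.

1/3 stop brighter

Aperture: f/2.8 → f/3.2 → f/3.5 — 2/3 stop smaller aperture (darker).
Shutter speed: 1/200 → 1/250 — 1/3 stop faster (darker).
ISO: 800 → 1000 → 1250 → 1600 → 2000 — 1 1/3 stops raised (brighter).
Net: −2/3 −1/3 +1 1/3 = +1/3 stops.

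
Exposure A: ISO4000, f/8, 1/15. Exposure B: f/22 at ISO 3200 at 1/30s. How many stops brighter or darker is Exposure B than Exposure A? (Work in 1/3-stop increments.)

4 1/3 stops darker

Aperture: f/8 → f/9 → f/10 → f/11 → f/13 → f/14 → f/16 → f/18 → f/20 → f/22 — 3 stops smaller aperture (darker).
Shutter speed: 1/15 → 1/20 → 1/25 → 1/30 — 1 stop shorter (darker).
ISO: 4000 → 3200 — 1/3 stop lower (darker).
Net: −3 −1 −1/3 = −4 1/3 stops.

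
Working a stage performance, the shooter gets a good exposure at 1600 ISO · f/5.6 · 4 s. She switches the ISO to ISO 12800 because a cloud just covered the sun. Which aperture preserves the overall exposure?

ISO: 1600 → 3200 → 6400 → 12800 — 3 stops raised (brighter).
Need 3 stops darker from the aperture: f/5.6 → f/8 → f/11 → f/16.

f/16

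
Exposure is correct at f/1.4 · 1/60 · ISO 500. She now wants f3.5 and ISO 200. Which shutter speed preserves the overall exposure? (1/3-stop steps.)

Aperture: f/1.4 → f/1.6 → f/1.8 → f/2 → f/2.2 → f/2.5 → f/2.8 → f/3.2 → f/3.5 — 2 2/3 stops narrower (darker).
ISO: 500 → 400 → 320 → 250 → 200 — 1 1/3 stops lower (darker).
Net change so far: 4 stops darker. Offset with the shutter speed: 1/60 → 1/50 → 1/40 → 1/30 → 1/25 → 1/20 → 1/15 → 1/13 → 1/10 → 1/8 → 1/6 → 1/5 → 1/4.

1/4s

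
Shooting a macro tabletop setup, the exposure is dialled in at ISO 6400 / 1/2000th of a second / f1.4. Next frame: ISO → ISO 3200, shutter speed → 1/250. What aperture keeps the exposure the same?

ISO: 6400 → 3200 — 1 stop dropped (darker).
Shutter speed: 1/2000 → 1/1000 → 1/500 → 1/250 — 3 stops longer (brighter).
Net change so far: 2 stops brighter. Offset with the aperture: f/1.4 → f/2 → f/2.8.

f/2.8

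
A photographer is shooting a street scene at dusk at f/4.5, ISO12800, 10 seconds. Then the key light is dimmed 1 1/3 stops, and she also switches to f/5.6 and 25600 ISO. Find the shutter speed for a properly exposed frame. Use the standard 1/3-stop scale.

20 s

Scene light: 1 1/3 stops darker.
Aperture: f/4.5 → f/5 → f/5.6 — 2/3 stop smaller aperture (darker).
ISO: 12800 → 16000 → 20000 → 25600 — 1 stop raised (brighter).
Net so far: 1 stop darker. Shutter speed: 10 → 13 → 15 → 20.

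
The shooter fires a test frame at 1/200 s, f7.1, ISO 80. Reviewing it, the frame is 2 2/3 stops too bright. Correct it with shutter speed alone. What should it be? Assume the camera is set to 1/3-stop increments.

Overexposed by 2 2/3 stops → need 2 2/3 stops darker.
Shutter speed: 1/200 → 1/250 → 1/320 → 1/400 → 1/500 → 1/640 → 1/800 → 1/1000 → 1/1250.

1/1250s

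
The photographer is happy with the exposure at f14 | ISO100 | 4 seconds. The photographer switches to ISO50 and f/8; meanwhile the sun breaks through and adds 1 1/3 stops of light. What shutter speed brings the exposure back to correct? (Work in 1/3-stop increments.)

Scene light: 1 1/3 stops brighter.
ISO: 100 → 80 → 64 → 50 — 1 stop lower (darker).
Aperture: f/14 → f/13 → f/11 → f/10 → f/9 → f/8 — 1 2/3 stops wider (brighter).
Net so far: 2 stops brighter. Shutter speed: 4 → 3.2 → 2.5 → 2 → 1.6 → 1.3 → 1.

1 s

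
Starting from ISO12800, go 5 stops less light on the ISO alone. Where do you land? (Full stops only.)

ISO: 12800 → 6400 → 3200 → 1600 → 800 → 400 — 5 stops dropped (darker).

ISO 400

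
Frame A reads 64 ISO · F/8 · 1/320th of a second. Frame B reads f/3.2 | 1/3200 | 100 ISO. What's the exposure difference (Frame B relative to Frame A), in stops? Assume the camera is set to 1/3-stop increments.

Aperture: f/8 → f/7.1 → f/6.3 → f/5.6 → f/5 → f/4.5 → f/4 → f/3.5 → f/3.2 — 2 2/3 stops wider (brighter).
Shutter speed: 1/320 → 1/400 → 1/500 → 1/640 → 1/800 → 1/1000 → 1/1250 → 1/1600 → 1/2000 → 1/2500 → 1/3200 — 3 1/3 stops faster (darker).
ISO: 64 → 80 → 100 — 2/3 stop higher (brighter).
Net: +2 2/3 −3 1/3 +2/3 = 0 stops.

same exposure (0 stops)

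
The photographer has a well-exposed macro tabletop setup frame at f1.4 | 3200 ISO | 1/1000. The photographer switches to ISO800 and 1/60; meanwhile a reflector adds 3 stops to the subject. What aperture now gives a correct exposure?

Scene light: 3 stops brighter.
ISO: 3200 → 1600 → 800 — 2 stops dropped (darker).
Shutter speed: 1/1000 → 1/500 → 1/250 → 1/125 → 1/60 — 4 stops slower (brighter).
Net so far: 5 stops brighter. Aperture: f/1.4 → f/2 → f/2.8 → f/4 → f/5.6 → f/8.

f/8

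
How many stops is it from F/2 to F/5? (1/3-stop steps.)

f/2 → f/2.2 → f/2.5 → f/2.8 → f/3.2 → f/3.5 → f/4 → f/4.5 → f/5 — count the steps: 8 third-stops = 2 2/3 stops.

2 2/3 stops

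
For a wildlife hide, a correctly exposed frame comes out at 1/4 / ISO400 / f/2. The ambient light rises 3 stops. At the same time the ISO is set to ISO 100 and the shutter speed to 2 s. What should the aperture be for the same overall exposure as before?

f/8

Scene light: 3 stops brighter.
ISO: 400 → 200 → 100 — 2 stops dropped (darker).
Shutter speed: 1/4 → 1/2 → 1 → 2 — 3 stops longer (brighter).
Net so far: 4 stops brighter. Aperture: f/2 → f/2.8 → f/4 → f/5.6 → f/8.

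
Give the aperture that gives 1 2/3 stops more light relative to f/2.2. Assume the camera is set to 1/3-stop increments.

Aperture: f/2.2 → f/2 → f/1.8 → f/1.6 → f/1.4 → f/1.2 — 1 2/3 stops opened up (brighter).

f/1.2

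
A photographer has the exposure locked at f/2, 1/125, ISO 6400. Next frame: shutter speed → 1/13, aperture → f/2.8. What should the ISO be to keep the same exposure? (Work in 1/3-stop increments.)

Shutter speed: 1/125 → 1/100 → 1/80 → 1/60 → 1/50 → 1/40 → 1/30 → 1/25 → 1/20 → 1/15 → 1/13 — 3 1/3 stops longer (brighter).
Aperture: f/2 → f/2.2 → f/2.5 → f/2.8 — 1 stop narrower (darker).
Net change so far: 2 1/3 stops brighter. Offset with the ISO: 6400 → 5000 → 4000 → 3200 → 2500 → 2000 → 1600 → 1250.

ISO 1250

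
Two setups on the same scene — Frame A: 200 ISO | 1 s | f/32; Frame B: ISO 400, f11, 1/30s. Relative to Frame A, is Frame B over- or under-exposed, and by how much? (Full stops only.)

Aperture: f/32 → f/22 → f/16 → f/11 — 3 stops opened up (brighter).
Shutter speed: 1 → 1/2 → 1/4 → 1/8 → 1/15 → 1/30 — 5 stops shorter (darker).
ISO: 200 → 400 — 1 stop higher (brighter).
Net: +3 −5 +1 = −1 stop.

1 stop darker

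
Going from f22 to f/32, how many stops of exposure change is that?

1 stop

f/22 → f/32 — count the steps: 1 stop.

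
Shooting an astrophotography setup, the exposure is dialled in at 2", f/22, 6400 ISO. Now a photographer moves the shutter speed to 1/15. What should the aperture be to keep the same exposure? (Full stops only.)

Shutter speed: 2 → 1 → 1/2 → 1/4 → 1/8 → 1/15 — 5 stops faster (darker).
Need 5 stops brighter from the aperture: f/22 → f/16 → f/11 → f/8 → f/5.6 → f/4.

f/4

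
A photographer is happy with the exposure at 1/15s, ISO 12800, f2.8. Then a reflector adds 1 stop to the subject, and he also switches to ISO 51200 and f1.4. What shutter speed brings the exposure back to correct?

1/500s

Scene light: 1 stop brighter.
ISO: 12800 → 25600 → 51200 — 2 stops higher (brighter).
Aperture: f/2.8 → f/2 → f/1.4 — 2 stops wider (brighter).
Net so far: 5 stops brighter. Shutter speed: 1/15 → 1/30 → 1/60 → 1/125 → 1/250 → 1/500.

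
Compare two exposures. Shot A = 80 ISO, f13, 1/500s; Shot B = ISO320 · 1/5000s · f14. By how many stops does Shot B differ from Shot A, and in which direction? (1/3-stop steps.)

1 2/3 stops darker

Aperture: f/13 → f/14 — 1/3 stop smaller aperture (darker).
Shutter speed: 1/500 → 1/640 → 1/800 → 1/1000 → 1/1250 → 1/1600 → 1/2000 → 1/2500 → 1/3200 → 1/4000 → 1/5000 — 3 1/3 stops shorter (darker).
ISO: 80 → 100 → 125 → 160 → 200 → 250 → 320 — 2 stops higher (brighter).
Net: −1/3 −3 1/3 +2 = −1 2/3 stops.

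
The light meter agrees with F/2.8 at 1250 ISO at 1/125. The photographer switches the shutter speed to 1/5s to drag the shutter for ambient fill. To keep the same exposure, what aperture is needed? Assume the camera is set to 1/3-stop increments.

Shutter speed: 1/125 → 1/100 → 1/80 → 1/60 → 1/50 → 1/40 → 1/30 → 1/25 → 1/20 → 1/15 → 1/13 → 1/10 → 1/8 → 1/6 → 1/5 — 4 2/3 stops longer (brighter).
Need 4 2/3 stops darker from the aperture: f/2.8 → f/3.2 → f/3.5 → f/4 → f/4.5 → f/5 → f/5.6 → f/6.3 → f/7.1 → f/8 → f/9 → f/10 → f/11 → f/13 → f/14.

f/14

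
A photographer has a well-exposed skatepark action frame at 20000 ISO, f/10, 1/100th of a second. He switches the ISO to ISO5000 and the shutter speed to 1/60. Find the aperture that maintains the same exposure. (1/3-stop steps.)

f/6.3

ISO: 20000 → 16000 → 12800 → 10000 → 8000 → 6400 → 5000 — 2 stops dropped (darker).
Shutter speed: 1/100 → 1/80 → 1/60 — 2/3 stop longer (brighter).
Net change so far: 1 1/3 stops darker. Offset with the aperture: f/10 → f/9 → f/8 → f/7.1 → f/6.3.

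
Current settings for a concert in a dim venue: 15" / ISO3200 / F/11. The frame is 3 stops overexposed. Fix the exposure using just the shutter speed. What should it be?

Overexposed by 3 stops → need 3 stops darker.
Shutter speed: 15 → 8 → 4 → 2.

2 s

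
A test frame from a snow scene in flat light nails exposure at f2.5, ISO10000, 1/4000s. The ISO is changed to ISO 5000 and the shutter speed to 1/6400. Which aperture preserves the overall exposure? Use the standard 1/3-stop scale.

ISO: 10000 → 8000 → 6400 → 5000 — 1 stop lower (darker).
Shutter speed: 1/4000 → 1/5000 → 1/6400 — 2/3 stop faster (darker).
Net change so far: 1 2/3 stops darker. Offset with the aperture: f/2.5 → f/2.2 → f/2 → f/1.8 → f/1.6 → f/1.4.

f/1.4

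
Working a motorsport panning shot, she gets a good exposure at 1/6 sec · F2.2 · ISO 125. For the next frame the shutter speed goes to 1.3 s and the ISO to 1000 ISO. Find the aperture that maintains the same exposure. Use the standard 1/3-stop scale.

Shutter speed: 1/6 → 1/5 → 1/4 → 0.3 → 0.4 → 0.5 → 0.6 → 0.8 → 1 → 1.3 — 3 stops longer (brighter).
ISO: 125 → 160 → 200 → 250 → 320 → 400 → 500 → 640 → 800 → 1000 — 3 stops raised (brighter).
Net change so far: 6 stops brighter. Offset with the aperture: f/2.2 → f/2.5 → f/2.8 → f/3.2 → f/3.5 → f/4 → f/4.5 → f/5 → f/5.6 → f/6.3 → f/7.1 → f/8 → f/9 → f/10 → f/11 → f/13 → f/14 → f/16 → f/18.

f/18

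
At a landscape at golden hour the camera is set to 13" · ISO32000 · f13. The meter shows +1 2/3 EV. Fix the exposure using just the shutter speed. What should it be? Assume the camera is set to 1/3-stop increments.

4 s

Overexposed by 1 2/3 stops → need 1 2/3 stops darker.
Shutter speed: 13 → 10 → 8 → 6 → 5 → 4.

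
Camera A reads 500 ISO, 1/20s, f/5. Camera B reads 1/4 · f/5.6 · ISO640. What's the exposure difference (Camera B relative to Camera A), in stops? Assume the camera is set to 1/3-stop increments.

2 1/3 stops brighter

Aperture: f/5 → f/5.6 — 1/3 stop stopped down (darker).
Shutter speed: 1/20 → 1/15 → 1/13 → 1/10 → 1/8 → 1/6 → 1/5 → 1/4 — 2 1/3 stops longer (brighter).
ISO: 500 → 640 — 1/3 stop higher (brighter).
Net: −1/3 +2 1/3 +1/3 = +2 1/3 stops.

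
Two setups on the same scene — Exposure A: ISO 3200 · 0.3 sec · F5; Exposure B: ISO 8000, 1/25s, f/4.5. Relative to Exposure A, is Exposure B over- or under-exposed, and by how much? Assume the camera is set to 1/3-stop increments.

1 1/3 stops darker

Aperture: f/5 → f/4.5 — 1/3 stop opened up (brighter).
Shutter speed: 0.3 → 1/4 → 1/5 → 1/6 → 1/8 → 1/10 → 1/13 → 1/15 → 1/20 → 1/25 — 3 stops faster (darker).
ISO: 3200 → 4000 → 5000 → 6400 → 8000 — 1 1/3 stops raised (brighter).
Net: +1/3 −3 +1 1/3 = −1 1/3 stops.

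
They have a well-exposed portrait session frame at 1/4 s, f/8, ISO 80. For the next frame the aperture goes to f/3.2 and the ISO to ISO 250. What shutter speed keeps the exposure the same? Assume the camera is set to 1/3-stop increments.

Aperture: f/8 → f/7.1 → f/6.3 → f/5.6 → f/5 → f/4.5 → f/4 → f/3.5 → f/3.2 — 2 2/3 stops wider (brighter).
ISO: 80 → 100 → 125 → 160 → 200 → 250 — 1 2/3 stops higher (brighter).
Net change so far: 4 1/3 stops brighter. Offset with the shutter speed: 1/4 → 1/5 → 1/6 → 1/8 → 1/10 → 1/13 → 1/15 → 1/20 → 1/25 → 1/30 → 1/40 → 1/50 → 1/60 → 1/80.

1/80s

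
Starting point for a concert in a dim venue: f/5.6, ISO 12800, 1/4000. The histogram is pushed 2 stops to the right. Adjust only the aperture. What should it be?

Overexposed by 2 stops → need 2 stops darker.
Aperture: f/5.6 → f/8 → f/11.

f/11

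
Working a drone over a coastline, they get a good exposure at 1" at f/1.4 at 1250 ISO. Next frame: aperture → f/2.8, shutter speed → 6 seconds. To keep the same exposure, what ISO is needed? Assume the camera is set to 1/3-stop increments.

Aperture: f/1.4 → f/1.6 → f/1.8 → f/2 → f/2.2 → f/2.5 → f/2.8 — 2 stops stopped down (darker).
Shutter speed: 1 → 1.3 → 1.6 → 2 → 2.5 → 3.2 → 4 → 5 → 6 — 2 2/3 stops longer (brighter).
Net change so far: 2/3 stop brighter. Offset with the ISO: 1250 → 1000 → 800.

ISO 800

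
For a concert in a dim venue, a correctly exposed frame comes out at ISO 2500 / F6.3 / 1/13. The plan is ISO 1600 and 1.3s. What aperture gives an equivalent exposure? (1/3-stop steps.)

ISO: 2500 → 2000 → 1600 — 2/3 stop lower (darker).
Shutter speed: 1/13 → 1/10 → 1/8 → 1/6 → 1/5 → 1/4 → 0.3 → 0.4 → 0.5 → 0.6 → 0.8 → 1 → 1.3 — 4 stops longer (brighter).
Net change so far: 3 1/3 stops brighter. Offset with the aperture: f/6.3 → f/7.1 → f/8 → f/9 → f/10 → f/11 → f/13 → f/14 → f/16 → f/18 → f/20.

f/20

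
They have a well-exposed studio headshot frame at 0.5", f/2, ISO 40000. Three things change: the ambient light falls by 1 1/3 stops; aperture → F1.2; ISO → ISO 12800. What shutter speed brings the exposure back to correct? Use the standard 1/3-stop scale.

1.6 s

Scene light: 1 1/3 stops darker.
Aperture: f/2 → f/1.8 → f/1.6 → f/1.4 → f/1.2 — 1 1/3 stops larger aperture (brighter).
ISO: 40000 → 32000 → 25600 → 20000 → 16000 → 12800 — 1 2/3 stops lower (darker).
Net so far: 1 2/3 stops darker. Shutter speed: 0.5 → 0.6 → 0.8 → 1 → 1.3 → 1.6.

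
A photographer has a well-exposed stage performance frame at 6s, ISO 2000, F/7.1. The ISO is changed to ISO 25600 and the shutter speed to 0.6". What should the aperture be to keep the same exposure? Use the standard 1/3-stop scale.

ISO: 2000 → 2500 → 3200 → 4000 → 5000 → 6400 → 8000 → 10000 → 12800 → 16000 → 20000 → 25600 — 3 2/3 stops raised (brighter).
Shutter speed: 6 → 5 → 4 → 3.2 → 2.5 → 2 → 1.6 → 1.3 → 1 → 0.8 → 0.6 — 3 1/3 stops faster (darker).
Net change so far: 1/3 stop brighter. Offset with the aperture: f/7.1 → f/8.

f/8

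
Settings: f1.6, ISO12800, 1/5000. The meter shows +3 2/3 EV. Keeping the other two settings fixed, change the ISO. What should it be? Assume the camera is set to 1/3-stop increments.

Overexposed by 3 2/3 stops → need 3 2/3 stops darker.
ISO: 12800 → 10000 → 8000 → 6400 → 5000 → 4000 → 3200 → 2500 → 2000 → 1600 → 1250 → 1000.

ISO 1000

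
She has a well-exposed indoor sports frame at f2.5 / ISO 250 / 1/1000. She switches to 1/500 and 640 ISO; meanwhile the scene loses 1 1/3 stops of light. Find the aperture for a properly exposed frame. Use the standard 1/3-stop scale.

Scene light: 1 1/3 stops darker.
Shutter speed: 1/1000 → 1/800 → 1/640 → 1/500 — 1 stop slower (brighter).
ISO: 250 → 320 → 400 → 500 → 640 — 1 1/3 stops higher (brighter).
Net so far: 1 stop brighter. Aperture: f/2.5 → f/2.8 → f/3.2 → f/3.5.

f/3.5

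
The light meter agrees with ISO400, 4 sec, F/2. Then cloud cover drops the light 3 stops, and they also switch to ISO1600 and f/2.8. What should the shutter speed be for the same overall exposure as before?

Scene light: 3 stops darker.
ISO: 400 → 800 → 1600 — 2 stops raised (brighter).
Aperture: f/2 → f/2.8 — 1 stop narrower (darker).
Net so far: 2 stops darker. Shutter speed: 4 → 8 → 15.

15 s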